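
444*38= 16872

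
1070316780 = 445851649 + 624465131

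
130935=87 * 1505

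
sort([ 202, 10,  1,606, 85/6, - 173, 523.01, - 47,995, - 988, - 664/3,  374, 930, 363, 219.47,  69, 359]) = [ - 988, - 664/3,-173, - 47 , 1  ,  10, 85/6, 69,202, 219.47, 359,363, 374, 523.01,606, 930, 995] 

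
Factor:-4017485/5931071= - 5^1*47^(-1)*53^( - 1)*2381^( - 1)*803497^1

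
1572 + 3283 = 4855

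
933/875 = 1+58/875 = 1.07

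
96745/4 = 24186 + 1/4 = 24186.25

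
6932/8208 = 1733/2052 = 0.84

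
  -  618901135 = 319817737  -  938718872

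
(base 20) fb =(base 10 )311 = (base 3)102112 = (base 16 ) 137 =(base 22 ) e3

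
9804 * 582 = 5705928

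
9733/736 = 9733/736= 13.22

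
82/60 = 1 + 11/30 = 1.37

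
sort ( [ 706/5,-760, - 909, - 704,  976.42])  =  [ - 909,-760,  -  704, 706/5,976.42 ]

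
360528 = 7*51504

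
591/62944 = 591/62944 = 0.01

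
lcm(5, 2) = 10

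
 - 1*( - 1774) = 1774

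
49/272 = 49/272 = 0.18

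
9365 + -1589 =7776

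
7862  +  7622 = 15484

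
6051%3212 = 2839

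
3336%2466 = 870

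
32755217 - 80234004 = -47478787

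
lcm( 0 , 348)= 0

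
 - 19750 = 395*(  -  50 ) 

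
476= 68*7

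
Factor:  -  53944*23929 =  - 1290825976 =-  2^3*  11^1*613^1*23929^1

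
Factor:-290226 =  - 2^1 * 3^1 * 48371^1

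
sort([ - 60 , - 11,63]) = [-60, - 11,63]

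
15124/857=17 + 555/857 = 17.65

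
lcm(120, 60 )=120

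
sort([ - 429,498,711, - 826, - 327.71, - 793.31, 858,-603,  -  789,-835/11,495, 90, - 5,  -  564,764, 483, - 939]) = [- 939,-826, - 793.31,  -  789,-603,-564,-429,-327.71, - 835/11 , - 5, 90, 483,  495,498, 711,764 , 858] 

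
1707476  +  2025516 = 3732992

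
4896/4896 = 1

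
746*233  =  173818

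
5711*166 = 948026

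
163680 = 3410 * 48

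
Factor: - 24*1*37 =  - 2^3*3^1 * 37^1= -  888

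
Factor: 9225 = 3^2*5^2*41^1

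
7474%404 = 202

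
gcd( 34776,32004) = 252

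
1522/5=304 + 2/5=304.40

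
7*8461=59227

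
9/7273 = 9/7273 = 0.00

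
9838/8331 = 9838/8331=1.18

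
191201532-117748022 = 73453510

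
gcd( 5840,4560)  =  80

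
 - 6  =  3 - 9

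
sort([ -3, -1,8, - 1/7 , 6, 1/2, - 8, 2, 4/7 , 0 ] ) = [ - 8 ,-3, - 1, - 1/7, 0, 1/2, 4/7, 2, 6,8]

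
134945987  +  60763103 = 195709090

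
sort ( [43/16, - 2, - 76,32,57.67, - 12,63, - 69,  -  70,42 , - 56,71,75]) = [ - 76,-70, - 69,- 56, - 12 , - 2,43/16,32 , 42,57.67, 63,71,75 ] 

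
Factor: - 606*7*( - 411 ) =1743462=2^1*3^2*7^1*101^1*137^1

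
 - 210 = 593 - 803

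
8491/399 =21 + 16/57=21.28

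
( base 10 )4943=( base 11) 3794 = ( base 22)a4f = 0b1001101001111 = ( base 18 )F4B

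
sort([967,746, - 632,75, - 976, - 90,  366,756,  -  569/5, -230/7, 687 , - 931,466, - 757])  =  [-976 ,- 931, - 757, - 632, - 569/5, - 90,- 230/7,75, 366,466, 687,  746, 756,967 ]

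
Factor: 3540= 2^2*3^1*5^1*59^1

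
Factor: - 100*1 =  - 2^2*5^2 = -100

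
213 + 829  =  1042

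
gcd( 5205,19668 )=3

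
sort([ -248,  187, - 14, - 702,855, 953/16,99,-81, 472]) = [-702,-248 ,-81  , - 14,953/16, 99, 187,472, 855 ] 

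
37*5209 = 192733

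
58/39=1 + 19/39 = 1.49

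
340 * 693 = 235620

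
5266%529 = 505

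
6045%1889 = 378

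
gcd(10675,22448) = 61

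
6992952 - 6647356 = 345596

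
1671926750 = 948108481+723818269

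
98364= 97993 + 371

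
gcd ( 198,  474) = 6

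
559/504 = 559/504 = 1.11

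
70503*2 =141006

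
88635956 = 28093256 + 60542700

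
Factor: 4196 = 2^2*1049^1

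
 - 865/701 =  - 2 +537/701 = - 1.23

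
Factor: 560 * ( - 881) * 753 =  - 2^4*3^1 * 5^1 *7^1 * 251^1 * 881^1=-371500080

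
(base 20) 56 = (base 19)5b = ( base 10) 106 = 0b1101010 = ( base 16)6A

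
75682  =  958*79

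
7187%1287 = 752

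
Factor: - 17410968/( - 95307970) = 2^2*3^2*5^( - 1 ) * 223^( - 1) *541^(- 1 )*3061^1 = 110196/603215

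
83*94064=7807312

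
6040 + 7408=13448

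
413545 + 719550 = 1133095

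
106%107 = 106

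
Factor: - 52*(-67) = 3484 = 2^2*13^1*67^1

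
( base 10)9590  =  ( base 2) 10010101110110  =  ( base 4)2111312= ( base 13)4499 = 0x2576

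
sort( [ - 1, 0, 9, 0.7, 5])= [ - 1,0, 0.7, 5, 9]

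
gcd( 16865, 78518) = 1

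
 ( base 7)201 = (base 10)99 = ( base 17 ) 5e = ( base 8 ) 143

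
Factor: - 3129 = - 3^1*7^1*149^1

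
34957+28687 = 63644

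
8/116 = 2/29 = 0.07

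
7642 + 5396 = 13038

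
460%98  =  68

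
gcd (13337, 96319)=1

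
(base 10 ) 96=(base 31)33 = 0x60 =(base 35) 2q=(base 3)10120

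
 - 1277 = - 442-835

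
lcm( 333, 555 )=1665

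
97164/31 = 3134 + 10/31= 3134.32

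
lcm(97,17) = 1649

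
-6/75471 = -1+25155/25157  =  - 0.00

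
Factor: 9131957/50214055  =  5^( - 1 )*19^( - 1)*53^ ( - 1 )*9973^ (-1)*9131957^1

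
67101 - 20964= 46137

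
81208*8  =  649664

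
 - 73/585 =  - 73/585 = - 0.12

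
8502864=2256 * 3769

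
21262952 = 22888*929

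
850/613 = 850/613  =  1.39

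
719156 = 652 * 1103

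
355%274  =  81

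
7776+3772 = 11548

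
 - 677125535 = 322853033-999978568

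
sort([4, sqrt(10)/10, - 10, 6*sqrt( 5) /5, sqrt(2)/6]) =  [-10,sqrt(2)/6 , sqrt( 10 ) /10,6*sqrt( 5 ) /5,  4]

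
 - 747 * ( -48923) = 36545481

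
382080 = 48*7960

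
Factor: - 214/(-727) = 2^1* 107^1*727^( - 1)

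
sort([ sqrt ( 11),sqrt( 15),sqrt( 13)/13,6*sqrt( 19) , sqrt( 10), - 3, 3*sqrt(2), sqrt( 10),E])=[- 3,sqrt(13 )/13,E,sqrt( 10),  sqrt( 10 ),sqrt( 11),sqrt(  15),  3*sqrt( 2),6*sqrt(19)] 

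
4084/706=5  +  277/353 =5.78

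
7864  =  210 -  - 7654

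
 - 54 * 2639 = -142506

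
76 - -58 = 134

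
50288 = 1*50288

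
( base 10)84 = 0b1010100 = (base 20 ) 44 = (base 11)77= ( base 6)220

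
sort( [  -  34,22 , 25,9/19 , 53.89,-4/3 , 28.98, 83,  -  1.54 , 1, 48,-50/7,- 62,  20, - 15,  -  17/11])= [ - 62, -34, - 15, - 50/7, - 17/11,-1.54,  -  4/3,9/19, 1,20 , 22,25,28.98,48, 53.89, 83]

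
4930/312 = 2465/156=15.80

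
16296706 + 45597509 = 61894215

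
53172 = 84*633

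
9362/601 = 15 + 347/601= 15.58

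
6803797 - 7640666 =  - 836869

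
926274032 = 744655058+181618974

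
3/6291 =1/2097 =0.00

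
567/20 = 28+7/20 = 28.35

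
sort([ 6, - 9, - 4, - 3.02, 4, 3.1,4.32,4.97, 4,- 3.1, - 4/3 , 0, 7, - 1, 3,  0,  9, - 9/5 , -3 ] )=[ - 9,  -  4, - 3.1, - 3.02,- 3, - 9/5, - 4/3, - 1, 0 , 0 , 3, 3.1, 4 , 4,4.32 , 4.97, 6,7, 9]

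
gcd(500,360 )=20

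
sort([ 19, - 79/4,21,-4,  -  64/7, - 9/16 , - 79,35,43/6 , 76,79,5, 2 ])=[ - 79,-79/4, - 64/7, - 4, - 9/16,2,5,  43/6 , 19, 21,  35,76,79] 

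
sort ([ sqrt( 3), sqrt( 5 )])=[ sqrt(3),sqrt( 5 )] 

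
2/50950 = 1/25475 = 0.00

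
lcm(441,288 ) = 14112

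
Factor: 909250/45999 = 2^1*3^ ( -2)*5^3*19^( - 1) * 269^( - 1)*3637^1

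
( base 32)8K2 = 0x2282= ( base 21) k0e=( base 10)8834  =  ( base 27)c35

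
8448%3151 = 2146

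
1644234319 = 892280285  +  751954034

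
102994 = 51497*2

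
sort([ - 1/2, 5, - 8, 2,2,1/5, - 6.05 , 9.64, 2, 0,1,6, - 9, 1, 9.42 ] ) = [ -9, - 8, - 6.05, -1/2,0, 1/5, 1 , 1,2,2,2,5,6, 9.42, 9.64]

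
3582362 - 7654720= - 4072358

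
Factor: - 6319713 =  - 3^1*229^1*9199^1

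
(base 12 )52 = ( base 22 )2i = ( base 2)111110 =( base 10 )62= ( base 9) 68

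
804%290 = 224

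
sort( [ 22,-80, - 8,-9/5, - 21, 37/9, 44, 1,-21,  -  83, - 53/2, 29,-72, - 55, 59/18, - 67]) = [ - 83,-80, - 72, -67, - 55 ,- 53/2,-21, - 21, - 8, - 9/5, 1,59/18, 37/9, 22,  29, 44] 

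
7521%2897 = 1727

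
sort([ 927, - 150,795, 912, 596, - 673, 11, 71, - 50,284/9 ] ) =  [ - 673, - 150,-50, 11, 284/9,71,596,795, 912,927] 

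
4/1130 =2/565=0.00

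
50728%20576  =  9576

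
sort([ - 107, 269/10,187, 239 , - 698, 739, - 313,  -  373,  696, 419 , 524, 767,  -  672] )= [  -  698, - 672, - 373, - 313, - 107, 269/10, 187, 239,  419, 524 , 696, 739, 767]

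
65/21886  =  65/21886= 0.00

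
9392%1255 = 607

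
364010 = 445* 818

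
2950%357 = 94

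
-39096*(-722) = 28227312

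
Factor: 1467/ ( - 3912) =  -  2^( - 3)*3^1 =-3/8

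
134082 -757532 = -623450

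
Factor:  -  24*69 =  - 2^3*3^2* 23^1  =  -1656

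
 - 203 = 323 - 526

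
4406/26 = 2203/13 = 169.46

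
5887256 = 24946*236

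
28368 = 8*3546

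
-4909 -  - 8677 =3768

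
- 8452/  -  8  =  1056+ 1/2=1056.50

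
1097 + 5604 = 6701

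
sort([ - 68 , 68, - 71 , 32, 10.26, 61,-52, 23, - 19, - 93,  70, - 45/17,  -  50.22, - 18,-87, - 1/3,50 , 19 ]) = [-93 ,- 87, - 71,-68, - 52, - 50.22 , - 19, - 18, - 45/17 , - 1/3, 10.26,19 , 23, 32,  50, 61  ,  68, 70 ] 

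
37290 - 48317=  - 11027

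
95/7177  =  95/7177 =0.01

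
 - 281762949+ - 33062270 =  - 314825219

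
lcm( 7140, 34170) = 478380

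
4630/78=59 + 14/39  =  59.36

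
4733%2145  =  443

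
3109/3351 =3109/3351 = 0.93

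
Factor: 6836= 2^2*1709^1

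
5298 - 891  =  4407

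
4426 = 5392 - 966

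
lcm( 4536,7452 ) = 104328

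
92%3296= 92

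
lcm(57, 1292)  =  3876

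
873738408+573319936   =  1447058344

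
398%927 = 398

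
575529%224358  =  126813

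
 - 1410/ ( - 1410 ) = 1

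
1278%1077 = 201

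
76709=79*971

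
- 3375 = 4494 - 7869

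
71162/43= 71162/43 = 1654.93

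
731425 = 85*8605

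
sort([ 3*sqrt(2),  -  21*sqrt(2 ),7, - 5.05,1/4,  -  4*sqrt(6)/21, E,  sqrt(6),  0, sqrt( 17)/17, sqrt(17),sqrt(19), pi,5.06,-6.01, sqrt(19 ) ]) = [-21  *  sqrt(2),  -  6.01, - 5.05,  -  4 * sqrt( 6)/21, 0, sqrt(17)/17, 1/4, sqrt(6) , E, pi, sqrt(17), 3*sqrt(2), sqrt(19), sqrt(19 ),5.06,7]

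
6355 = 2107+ 4248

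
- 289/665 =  - 1 + 376/665 = -  0.43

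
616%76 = 8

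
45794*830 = 38009020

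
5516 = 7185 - 1669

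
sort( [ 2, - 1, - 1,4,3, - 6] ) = [ - 6,  -  1, - 1, 2,3,  4 ] 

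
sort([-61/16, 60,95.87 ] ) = [ - 61/16, 60, 95.87]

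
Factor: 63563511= 3^1*11^1*1926167^1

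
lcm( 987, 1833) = 12831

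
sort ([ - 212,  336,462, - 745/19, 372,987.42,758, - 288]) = [ - 288, - 212,-745/19, 336,372,462,758,987.42] 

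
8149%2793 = 2563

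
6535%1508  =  503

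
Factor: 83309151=3^1*23^1 * 1207379^1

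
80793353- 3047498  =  77745855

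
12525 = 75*167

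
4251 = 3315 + 936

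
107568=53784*2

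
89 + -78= 11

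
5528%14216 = 5528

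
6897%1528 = 785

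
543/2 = 543/2 = 271.50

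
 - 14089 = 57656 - 71745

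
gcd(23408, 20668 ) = 4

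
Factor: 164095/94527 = 3^( - 5 )*5^1*37^1*389^( - 1 )*887^1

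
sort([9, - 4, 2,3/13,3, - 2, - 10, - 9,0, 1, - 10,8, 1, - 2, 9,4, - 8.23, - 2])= [ - 10, - 10,  -  9 , - 8.23, - 4  , - 2, - 2, - 2, 0,3/13,1 , 1,2, 3,  4,8 , 9,9 ]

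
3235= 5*647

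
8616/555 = 2872/185 = 15.52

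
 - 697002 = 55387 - 752389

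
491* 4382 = 2151562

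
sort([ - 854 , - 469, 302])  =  [ - 854, - 469,302 ]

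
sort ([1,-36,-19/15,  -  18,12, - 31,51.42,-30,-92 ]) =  [-92, - 36, - 31,  -  30,- 18,  -  19/15, 1,12, 51.42] 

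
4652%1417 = 401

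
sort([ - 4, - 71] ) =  [- 71,  -  4]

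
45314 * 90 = 4078260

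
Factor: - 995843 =- 17^1 * 58579^1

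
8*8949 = 71592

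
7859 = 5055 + 2804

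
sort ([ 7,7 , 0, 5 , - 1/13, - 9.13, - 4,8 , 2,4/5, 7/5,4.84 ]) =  [ - 9.13, - 4 ,  -  1/13, 0,4/5,7/5,2,4.84,5, 7,7,8 ]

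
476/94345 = 476/94345= 0.01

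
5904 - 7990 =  - 2086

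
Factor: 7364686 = 2^1*7^1*526049^1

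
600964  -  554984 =45980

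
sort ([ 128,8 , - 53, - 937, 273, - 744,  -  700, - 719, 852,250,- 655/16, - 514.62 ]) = [ - 937, - 744,-719, - 700, - 514.62,-53, - 655/16, 8,128,  250 , 273, 852 ] 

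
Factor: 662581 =353^1* 1877^1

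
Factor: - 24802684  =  -2^2*443^1*13997^1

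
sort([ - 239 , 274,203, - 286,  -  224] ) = [ - 286, - 239, - 224, 203,274] 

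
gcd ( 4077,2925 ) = 9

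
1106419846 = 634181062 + 472238784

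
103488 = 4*25872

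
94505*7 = 661535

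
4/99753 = 4/99753  =  0.00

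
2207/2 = 2207/2 =1103.50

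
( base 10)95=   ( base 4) 1133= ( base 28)3b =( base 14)6B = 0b1011111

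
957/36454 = 87/3314 = 0.03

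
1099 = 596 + 503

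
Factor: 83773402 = 2^1*29^1*37^1 * 103^1*379^1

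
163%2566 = 163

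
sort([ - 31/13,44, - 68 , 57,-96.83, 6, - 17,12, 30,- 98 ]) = [ - 98, - 96.83,-68, - 17, - 31/13,6, 12,30, 44, 57 ] 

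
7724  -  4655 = 3069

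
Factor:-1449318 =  - 2^1*3^1* 13^1*17^1* 1093^1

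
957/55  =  17 + 2/5  =  17.40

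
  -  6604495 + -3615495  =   - 10219990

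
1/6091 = 1/6091 = 0.00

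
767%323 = 121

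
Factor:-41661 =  - 3^3*1543^1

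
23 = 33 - 10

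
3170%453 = 452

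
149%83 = 66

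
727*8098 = 5887246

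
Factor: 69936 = 2^4*3^1*31^1*47^1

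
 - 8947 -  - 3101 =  - 5846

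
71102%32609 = 5884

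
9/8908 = 9/8908 = 0.00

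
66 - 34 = 32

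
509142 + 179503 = 688645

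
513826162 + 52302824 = 566128986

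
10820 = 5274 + 5546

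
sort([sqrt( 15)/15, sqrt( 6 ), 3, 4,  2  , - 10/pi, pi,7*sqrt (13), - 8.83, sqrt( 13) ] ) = [  -  8.83 ,-10/pi, sqrt(15 )/15 , 2 , sqrt(6 ) , 3  ,  pi, sqrt(13), 4,7*sqrt(13)]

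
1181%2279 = 1181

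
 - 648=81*(  -  8)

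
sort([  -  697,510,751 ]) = [ - 697,510, 751]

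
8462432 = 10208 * 829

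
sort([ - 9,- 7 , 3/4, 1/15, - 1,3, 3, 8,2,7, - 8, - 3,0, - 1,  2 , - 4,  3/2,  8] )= [ - 9, - 8,-7,- 4, - 3, - 1,- 1,0,  1/15,3/4,3/2, 2,2,3,3,7,8,8 ]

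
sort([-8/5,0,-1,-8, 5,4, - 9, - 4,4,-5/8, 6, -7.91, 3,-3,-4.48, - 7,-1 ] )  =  [ - 9,  -  8,-7.91,-7,-4.48 , - 4, - 3, -8/5,-1, - 1,  -  5/8, 0, 3, 4 , 4,5, 6] 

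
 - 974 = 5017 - 5991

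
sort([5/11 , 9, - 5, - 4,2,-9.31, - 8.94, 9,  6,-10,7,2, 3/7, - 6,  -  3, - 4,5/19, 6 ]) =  [  -  10, -9.31, - 8.94, - 6, - 5,-4,-4, -3,5/19,3/7,5/11, 2, 2,6,6,7,9,9]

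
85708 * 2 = 171416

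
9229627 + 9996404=19226031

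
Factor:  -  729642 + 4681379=3951737=3951737^1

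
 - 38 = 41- 79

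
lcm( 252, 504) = 504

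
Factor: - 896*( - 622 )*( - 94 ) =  - 2^9*7^1*47^1 * 311^1 = - 52387328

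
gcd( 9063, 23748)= 3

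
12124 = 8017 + 4107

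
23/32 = 23/32= 0.72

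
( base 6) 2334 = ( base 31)I4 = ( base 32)HI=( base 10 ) 562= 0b1000110010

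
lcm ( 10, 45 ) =90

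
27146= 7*3878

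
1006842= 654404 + 352438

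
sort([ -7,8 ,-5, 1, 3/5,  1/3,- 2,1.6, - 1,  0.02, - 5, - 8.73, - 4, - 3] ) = [ - 8.73, - 7, - 5, -5,-4, - 3, - 2, - 1, 0.02, 1/3,3/5,  1, 1.6, 8] 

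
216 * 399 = 86184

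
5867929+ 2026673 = 7894602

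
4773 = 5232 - 459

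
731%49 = 45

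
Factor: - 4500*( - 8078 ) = 36351000 = 2^3 * 3^2*5^3*7^1*577^1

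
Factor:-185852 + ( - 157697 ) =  - 343549 = -  503^1*683^1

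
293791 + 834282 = 1128073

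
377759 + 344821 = 722580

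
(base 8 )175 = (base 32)3T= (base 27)4h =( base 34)3N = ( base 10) 125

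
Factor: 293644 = 2^2 * 13^1*5647^1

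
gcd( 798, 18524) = 2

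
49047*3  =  147141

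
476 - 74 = 402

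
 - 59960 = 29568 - 89528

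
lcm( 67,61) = 4087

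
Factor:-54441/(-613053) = 23/259 =7^ ( - 1 )*23^1*37^(- 1)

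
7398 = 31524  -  24126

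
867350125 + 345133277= 1212483402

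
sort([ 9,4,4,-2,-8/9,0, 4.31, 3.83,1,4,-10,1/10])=[ - 10, - 2, - 8/9,0,1/10,1,3.83,4,4,4,4.31, 9 ] 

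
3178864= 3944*806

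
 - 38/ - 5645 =38/5645 = 0.01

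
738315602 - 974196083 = - 235880481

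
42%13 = 3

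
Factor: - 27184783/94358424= - 2^( - 3)*3^ ( - 1)*89^1*281^1*797^( - 1)*1087^1*4933^( - 1)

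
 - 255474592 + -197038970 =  - 452513562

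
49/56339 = 49/56339= 0.00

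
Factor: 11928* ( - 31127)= - 2^3*3^1*7^1  *17^1*71^1 *1831^1 = - 371282856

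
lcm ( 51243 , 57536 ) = 3279552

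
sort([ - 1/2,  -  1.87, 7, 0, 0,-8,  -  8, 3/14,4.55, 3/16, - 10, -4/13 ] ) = [ - 10, - 8, - 8,-1.87, - 1/2,  -  4/13,0  ,  0,3/16,  3/14 , 4.55,7]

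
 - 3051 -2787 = -5838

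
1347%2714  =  1347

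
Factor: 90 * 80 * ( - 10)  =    -  72000 = -  2^6*3^2*5^3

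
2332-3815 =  - 1483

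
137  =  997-860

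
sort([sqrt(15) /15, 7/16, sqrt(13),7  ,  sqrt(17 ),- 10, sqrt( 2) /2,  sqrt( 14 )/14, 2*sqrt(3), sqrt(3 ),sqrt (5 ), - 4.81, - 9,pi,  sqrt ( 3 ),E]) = [  -  10, - 9, - 4.81 , sqrt(15) /15, sqrt( 14 ) /14, 7/16, sqrt ( 2)/2,sqrt ( 3 ),sqrt( 3) , sqrt ( 5),E,pi,  2 * sqrt( 3), sqrt(13 ) , sqrt(17 ),7 ]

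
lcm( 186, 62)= 186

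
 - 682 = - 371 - 311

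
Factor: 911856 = 2^4*3^1*11^2*157^1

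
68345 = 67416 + 929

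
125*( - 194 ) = -24250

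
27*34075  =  920025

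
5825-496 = 5329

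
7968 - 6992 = 976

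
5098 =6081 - 983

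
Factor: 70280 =2^3 * 5^1*7^1 *251^1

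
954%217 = 86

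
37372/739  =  50 + 422/739 = 50.57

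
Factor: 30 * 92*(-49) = -2^3 *3^1*5^1  *7^2*23^1 = - 135240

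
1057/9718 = 1057/9718 = 0.11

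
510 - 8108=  - 7598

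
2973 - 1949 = 1024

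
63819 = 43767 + 20052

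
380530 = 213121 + 167409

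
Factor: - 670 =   -  2^1*5^1 * 67^1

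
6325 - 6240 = 85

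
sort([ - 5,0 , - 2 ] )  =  [-5, - 2, 0 ]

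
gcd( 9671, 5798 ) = 1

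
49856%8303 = 38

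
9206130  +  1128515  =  10334645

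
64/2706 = 32/1353 = 0.02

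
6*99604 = 597624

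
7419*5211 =38660409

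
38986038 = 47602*819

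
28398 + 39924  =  68322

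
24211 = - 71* (  -  341)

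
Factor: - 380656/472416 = -2^ (-1 )*3^( - 1 )*7^ (-1)*19^(  -  1)*643^1  =  - 643/798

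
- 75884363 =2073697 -77958060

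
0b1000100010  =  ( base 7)1410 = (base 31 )HJ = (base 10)546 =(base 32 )h2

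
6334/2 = 3167 = 3167.00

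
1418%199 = 25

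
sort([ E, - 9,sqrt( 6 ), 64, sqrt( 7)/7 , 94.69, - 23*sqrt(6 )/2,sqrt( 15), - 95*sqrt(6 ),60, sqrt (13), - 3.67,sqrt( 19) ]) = [ - 95*sqrt( 6), - 23*sqrt(6 )/2 , - 9,- 3.67,sqrt( 7)/7, sqrt ( 6), E, sqrt ( 13 ),sqrt ( 15),sqrt ( 19), 60,64,94.69]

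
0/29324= 0 = 0.00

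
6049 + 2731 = 8780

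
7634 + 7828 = 15462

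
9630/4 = 4815/2 = 2407.50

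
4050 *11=44550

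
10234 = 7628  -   - 2606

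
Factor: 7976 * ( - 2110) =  - 16829360 =- 2^4  *  5^1*211^1*997^1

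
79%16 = 15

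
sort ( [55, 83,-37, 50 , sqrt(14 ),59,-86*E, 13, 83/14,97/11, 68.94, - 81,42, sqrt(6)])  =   [  -  86*E,-81, - 37,sqrt(6),sqrt(14), 83/14, 97/11,13, 42, 50,55, 59, 68.94,83] 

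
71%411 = 71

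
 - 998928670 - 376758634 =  - 1375687304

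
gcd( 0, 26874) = 26874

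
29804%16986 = 12818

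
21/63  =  1/3 =0.33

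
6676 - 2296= 4380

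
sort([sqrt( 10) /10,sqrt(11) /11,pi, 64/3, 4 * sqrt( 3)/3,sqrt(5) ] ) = [sqrt(11 ) /11,sqrt(10 )/10,sqrt(5), 4*sqrt( 3) /3  ,  pi,64/3]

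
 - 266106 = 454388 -720494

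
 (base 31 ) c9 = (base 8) 575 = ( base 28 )DH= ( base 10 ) 381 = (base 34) B7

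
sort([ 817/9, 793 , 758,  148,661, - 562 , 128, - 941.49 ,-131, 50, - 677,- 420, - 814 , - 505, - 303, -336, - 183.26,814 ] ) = [ - 941.49, - 814, -677 , - 562,-505, - 420, - 336, - 303 , - 183.26 , -131, 50 , 817/9 , 128,148,661, 758, 793,814] 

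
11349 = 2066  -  - 9283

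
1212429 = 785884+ 426545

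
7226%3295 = 636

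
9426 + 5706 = 15132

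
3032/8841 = 3032/8841  =  0.34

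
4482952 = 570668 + 3912284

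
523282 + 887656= 1410938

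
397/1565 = 397/1565 = 0.25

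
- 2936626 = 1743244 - 4679870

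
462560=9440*49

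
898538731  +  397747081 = 1296285812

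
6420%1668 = 1416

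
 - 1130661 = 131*( - 8631)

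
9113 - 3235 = 5878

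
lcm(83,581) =581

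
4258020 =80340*53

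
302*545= 164590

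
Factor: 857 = 857^1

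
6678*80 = 534240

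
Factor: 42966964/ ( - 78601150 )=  - 2^1*5^( - 2 ) * 1572023^ ( - 1)*10741741^1 = -21483482/39300575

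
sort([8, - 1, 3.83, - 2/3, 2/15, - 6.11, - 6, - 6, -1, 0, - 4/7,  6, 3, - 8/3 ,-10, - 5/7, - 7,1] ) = [ - 10, - 7, - 6.11, - 6, -6, - 8/3, - 1, - 1, - 5/7, - 2/3,-4/7, 0, 2/15, 1,3, 3.83, 6,  8]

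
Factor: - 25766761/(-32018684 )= 2^( - 2)*17^(-1)*29^1*43^1*20663^1*470863^( - 1) 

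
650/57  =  650/57 = 11.40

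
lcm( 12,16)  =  48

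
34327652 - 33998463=329189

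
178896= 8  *22362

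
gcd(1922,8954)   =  2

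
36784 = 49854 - 13070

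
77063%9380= 2023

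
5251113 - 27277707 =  - 22026594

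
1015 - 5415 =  - 4400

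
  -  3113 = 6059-9172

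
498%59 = 26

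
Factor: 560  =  2^4 * 5^1*7^1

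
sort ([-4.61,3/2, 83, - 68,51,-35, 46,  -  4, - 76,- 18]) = [ - 76,-68, - 35, - 18, -4.61 ,- 4, 3/2,46,  51, 83 ] 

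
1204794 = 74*16281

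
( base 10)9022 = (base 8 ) 21476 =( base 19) 15IG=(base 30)a0m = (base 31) 9C1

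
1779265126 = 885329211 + 893935915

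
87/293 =87/293 = 0.30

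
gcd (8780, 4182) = 2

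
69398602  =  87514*793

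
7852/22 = 3926/11 = 356.91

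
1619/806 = 2 + 7/806  =  2.01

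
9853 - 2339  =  7514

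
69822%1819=700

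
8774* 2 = 17548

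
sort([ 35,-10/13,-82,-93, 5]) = [ - 93, - 82, - 10/13,5,35]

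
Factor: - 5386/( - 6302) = 23^( - 1)*137^ (-1) * 2693^1 = 2693/3151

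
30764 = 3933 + 26831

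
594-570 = 24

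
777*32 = 24864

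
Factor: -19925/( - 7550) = 2^(-1 )*151^ (-1 )*797^1 = 797/302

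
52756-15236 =37520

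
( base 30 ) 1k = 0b110010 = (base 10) 50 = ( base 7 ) 101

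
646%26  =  22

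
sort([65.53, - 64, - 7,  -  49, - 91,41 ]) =[ - 91,  -  64, - 49 , - 7, 41,65.53]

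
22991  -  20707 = 2284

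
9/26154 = 1/2906 = 0.00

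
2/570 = 1/285 = 0.00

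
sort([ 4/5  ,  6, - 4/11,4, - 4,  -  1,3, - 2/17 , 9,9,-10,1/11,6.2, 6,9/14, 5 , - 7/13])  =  [  -  10, - 4, - 1, - 7/13, - 4/11, - 2/17 , 1/11,9/14, 4/5,3, 4,5, 6,6,6.2,  9,9 ] 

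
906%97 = 33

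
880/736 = 1 + 9/46 =1.20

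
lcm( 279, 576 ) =17856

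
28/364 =1/13 = 0.08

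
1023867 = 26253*39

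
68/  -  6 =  - 12 + 2/3 = - 11.33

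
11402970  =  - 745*(-15306 )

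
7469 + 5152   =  12621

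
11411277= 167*68331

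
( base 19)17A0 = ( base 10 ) 9576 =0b10010101101000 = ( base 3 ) 111010200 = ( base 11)7216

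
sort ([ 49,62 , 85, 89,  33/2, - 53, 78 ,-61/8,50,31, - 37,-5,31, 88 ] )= [  -  53,  -  37,-61/8,-5 , 33/2,  31 , 31, 49, 50,62,78 , 85,88,89]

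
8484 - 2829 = 5655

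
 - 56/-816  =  7/102=0.07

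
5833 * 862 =5028046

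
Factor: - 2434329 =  - 3^2*197^1*1373^1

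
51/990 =17/330 = 0.05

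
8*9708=77664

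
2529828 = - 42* ( -60234)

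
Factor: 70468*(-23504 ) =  - 1656279872 = - 2^6*13^1*79^1*113^1 *223^1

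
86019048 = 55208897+30810151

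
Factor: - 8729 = -7^1*29^1*43^1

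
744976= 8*93122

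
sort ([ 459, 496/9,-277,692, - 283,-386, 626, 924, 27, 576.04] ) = [ - 386, - 283, - 277, 27,  496/9, 459,576.04, 626,692, 924 ]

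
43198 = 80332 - 37134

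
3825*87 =332775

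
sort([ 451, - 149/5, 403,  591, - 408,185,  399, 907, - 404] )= [ - 408, - 404, - 149/5,185,399,403,451, 591, 907]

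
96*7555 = 725280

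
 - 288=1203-1491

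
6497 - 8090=-1593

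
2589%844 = 57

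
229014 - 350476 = - 121462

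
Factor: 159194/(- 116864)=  - 2^( - 6 ) * 7^1*11^( - 1)*137^1= - 959/704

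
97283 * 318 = 30935994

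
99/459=11/51=0.22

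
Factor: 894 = 2^1*3^1*149^1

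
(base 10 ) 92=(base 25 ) 3h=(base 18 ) 52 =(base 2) 1011100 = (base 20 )4C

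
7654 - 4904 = 2750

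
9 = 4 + 5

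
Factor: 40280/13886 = 2^2 * 5^1 * 19^1*131^ (-1 ) = 380/131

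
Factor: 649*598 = 2^1*11^1*13^1*23^1*59^1 = 388102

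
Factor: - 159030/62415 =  - 186/73=-2^1*3^1*31^1*73^(-1 )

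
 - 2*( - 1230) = 2460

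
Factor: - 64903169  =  -64903169^1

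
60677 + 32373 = 93050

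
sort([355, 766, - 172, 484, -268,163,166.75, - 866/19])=[ - 268, - 172, - 866/19, 163, 166.75,355,484, 766]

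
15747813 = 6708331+9039482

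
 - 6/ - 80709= 2/26903 =0.00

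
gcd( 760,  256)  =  8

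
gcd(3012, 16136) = 4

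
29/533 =29/533  =  0.05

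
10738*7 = 75166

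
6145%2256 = 1633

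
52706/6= 8784+1/3 = 8784.33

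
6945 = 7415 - 470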